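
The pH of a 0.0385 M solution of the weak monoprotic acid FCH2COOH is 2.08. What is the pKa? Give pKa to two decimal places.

[H+] = 10^(-2.08) = 8.32 × 10^-3 M
At equilibrium [HA] = 0.0385 − 8.32 × 10^-3 = 3.02 × 10^-2 M
Ka = [H+][A-]/[HA] = (8.32 × 10^-3)² / 3.02 × 10^-2 = 2.29 × 10^-3
pKa = -log(2.29 × 10^-3) = 2.64

pKa = 2.64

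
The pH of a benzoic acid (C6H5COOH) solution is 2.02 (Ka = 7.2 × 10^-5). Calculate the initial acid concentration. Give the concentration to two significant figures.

[H+] = 10^(-2.02) = 9.55 × 10^-3 M = x
Ka = x²/(C₀ − x) ⇒ C₀ = x + x²/Ka
C₀ = 9.55 × 10^-3 + (9.55 × 10^-3)²/(7.2 × 10^-5) = 1.28 M

C₀ = 1.3 M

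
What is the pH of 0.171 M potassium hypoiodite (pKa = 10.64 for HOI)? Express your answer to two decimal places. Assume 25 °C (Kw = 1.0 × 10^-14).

pH = 11.93

OI- is the conjugate base of the weak acid HOI.
Ka = 10^(−10.64) = 2.29 × 10^-11
Kb = Kw/Ka = 1.0×10^-14 / 2.29 × 10^-11 = 4.37 × 10^-4
From the ICE table, Kb = x²/(0.171 − x) = 4.37 × 10^-4.
x is not negligible relative to C₀; solve x² + 0.000437·x − 7.47e-05 = 0.
x = [−0.000437 + √(0.000437² + 0.000299)]/2 = 8.43 × 10^-3 M
pOH = −log(8.43 × 10^-3) = 2.07; pH = 14.00 − 2.07 = 11.93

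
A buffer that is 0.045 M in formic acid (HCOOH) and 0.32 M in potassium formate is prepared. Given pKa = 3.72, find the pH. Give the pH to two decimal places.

Using pH = pKa + log([base]/[acid]) with [base]/[acid] = 0.32/0.045:
pH = 3.72 + (+0.852) = 4.57

pH = 4.57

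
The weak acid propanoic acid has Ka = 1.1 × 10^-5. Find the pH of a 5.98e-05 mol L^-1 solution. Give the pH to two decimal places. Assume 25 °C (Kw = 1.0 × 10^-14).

pH = 4.68

CH3CH2COOH ⇌ CH3CH2COO- + H+
Ka = x²/(5.98e-05 − x) = 1.1 × 10^-5
x is not negligible relative to C₀; solve x² + 1.1e-05·x − 6.58e-10 = 0.
x = (−Ka + √(Ka² + 4·Ka·C₀))/2 = 2.07 × 10^-5 M
pH = −log(2.07 × 10^-5) = 4.68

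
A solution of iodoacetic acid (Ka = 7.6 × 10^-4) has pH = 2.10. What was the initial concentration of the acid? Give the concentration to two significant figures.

[H+] = 10^(-2.10) = 7.94 × 10^-3 M = x
Ka = x²/(C₀ − x) ⇒ C₀ = x + x²/Ka
C₀ = 7.94 × 10^-3 + (7.94 × 10^-3)²/(7.6 × 10^-4) = 9.09 × 10^-2 M

C₀ = 9.1 × 10^-2 M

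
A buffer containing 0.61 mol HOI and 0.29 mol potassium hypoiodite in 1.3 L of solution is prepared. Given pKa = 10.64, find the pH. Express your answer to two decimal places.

Using pH = pKa + log([base]/[acid]) with [base]/[acid] = 0.29/0.61:
pH = 10.64 + (-0.323) = 10.32

pH = 10.32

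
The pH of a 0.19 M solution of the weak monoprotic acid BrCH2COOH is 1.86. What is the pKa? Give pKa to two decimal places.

[H+] = 10^(-1.86) = 1.38 × 10^-2 M
At equilibrium [HA] = 0.19 − 1.38 × 10^-2 = 1.76 × 10^-1 M
Ka = [H+][A-]/[HA] = (1.38 × 10^-2)² / 1.76 × 10^-1 = 1.08 × 10^-3
pKa = -log(1.08 × 10^-3) = 2.97

pKa = 2.97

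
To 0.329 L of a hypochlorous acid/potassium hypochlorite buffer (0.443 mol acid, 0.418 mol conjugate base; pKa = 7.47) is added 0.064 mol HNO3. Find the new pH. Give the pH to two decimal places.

pH = 7.31

Added H+ converts OCl- to HOCl: HOCl → 0.507 mol, OCl- → 0.354 mol.
pH = pKa + log([A⁻]/[HA]) = 7.47 + log(0.354/0.507) = 7.47 -0.156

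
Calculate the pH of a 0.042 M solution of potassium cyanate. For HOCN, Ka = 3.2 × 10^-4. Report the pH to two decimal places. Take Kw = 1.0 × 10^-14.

OCN- is the conjugate base of the weak acid HOCN.
Kb = Kw/Ka = 1.0×10^-14 / 3.2 × 10^-4 = 3.12 × 10^-11
Kb = x²/(0.042 − x) = 3.12 × 10^-11
Neglecting x in the denominator: x = √(3.12 × 10^-11 × 0.042) = 1.14 × 10^-6 M
Check: 0.0027% ionized — well under 5%, approximation valid.
pOH = 5.94, so pH = 14.00 − pOH = 8.06

pH = 8.06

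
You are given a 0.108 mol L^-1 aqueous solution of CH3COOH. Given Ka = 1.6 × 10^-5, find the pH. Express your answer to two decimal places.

CH3COOH ⇌ CH3COO- + H+
From the ICE table, Ka = [H+]²/(0.108 − [H+]) = 1.6 × 10^-5.
Since Ka ≪ C₀, [H+] ≈ √(Ka·C₀) = 1.31 × 10^-3 M.
pH = −log(1.31 × 10^-3) = 2.88

pH = 2.88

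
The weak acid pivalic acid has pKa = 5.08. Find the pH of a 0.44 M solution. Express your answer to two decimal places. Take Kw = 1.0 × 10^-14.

(CH3)3CCOOH ⇌ (CH3)3CCOO- + H+
Ka = 10^(−5.08) = 8.32 × 10^-6
From the ICE table, Ka = [H+]²/(0.44 − [H+]) = 8.32 × 10^-6.
Assume [H+] ≪ 0.44: [H+] ≈ √(8.32 × 10^-6 × 0.44) = 1.91 × 10^-3 M
([H+]/C₀ = 0.43% < 5%, so the approximation holds.)
pH = −log[H+] = −log(1.91 × 10^-3) = 2.72

pH = 2.72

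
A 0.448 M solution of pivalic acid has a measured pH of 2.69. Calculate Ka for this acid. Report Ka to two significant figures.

[H+] = 10^(-2.69) = 2.04 × 10^-3 M
At equilibrium [HA] = 0.448 − 2.04 × 10^-3 = 4.46 × 10^-1 M
Ka = [H+][A-]/[HA] = (2.04 × 10^-3)² / 4.46 × 10^-1 = 9.3 × 10^-6

Ka = 9.3 × 10^-6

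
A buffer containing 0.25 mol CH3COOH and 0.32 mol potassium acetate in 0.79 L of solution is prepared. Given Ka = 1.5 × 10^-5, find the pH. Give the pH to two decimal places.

pKa = −log(1.5 × 10^-5) = 4.824
pH = pKa + log([A⁻]/[HA]) = 4.824 + log(0.32/0.25)
pH = 4.824 + (+0.107) = 4.93

pH = 4.93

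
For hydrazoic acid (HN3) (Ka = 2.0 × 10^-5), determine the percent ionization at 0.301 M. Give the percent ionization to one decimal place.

0.8%

HN3 ⇌ N3- + H+; let x = [H+] at equilibrium.
x ≈ √(Ka·C₀) = √(2.0 × 10^-5 × 0.301) = 2.45 × 10^-3 M
% ionization = x/C₀ × 100% = 2.45 × 10^-3/0.301 × 100% = 0.8%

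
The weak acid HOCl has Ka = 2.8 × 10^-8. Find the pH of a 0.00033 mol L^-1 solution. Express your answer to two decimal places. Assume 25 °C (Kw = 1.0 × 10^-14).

pH = 5.52

HOCl ⇌ OCl- + H+
From the ICE table, Ka = x²/(0.00033 − x) = 2.8 × 10^-8.
Neglecting x in the denominator: x = √(2.8 × 10^-8 × 0.00033) = 3.04 × 10^-6 M
Check: 0.92% ionized — well under 5%, approximation valid.
pH = −log[H+] = −log(3.04 × 10^-6) = 5.52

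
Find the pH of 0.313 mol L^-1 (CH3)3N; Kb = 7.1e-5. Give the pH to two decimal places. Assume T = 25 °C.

(CH3)3N + H2O ⇌ (CH3)3NH+ + OH-
From the ICE table, Kb = [OH-]²/(0.313 − [OH-]) = 7.1 × 10^-5.
Assume [OH-] ≪ 0.313: [OH-] ≈ √(7.1 × 10^-5 × 0.313) = 4.71 × 10^-3 M
pOH = −log(4.71 × 10^-3) = 2.33; pH = 14.00 − 2.33 = 11.67

pH = 11.67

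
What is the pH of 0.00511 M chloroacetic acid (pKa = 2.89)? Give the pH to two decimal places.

ClCH2COOH ⇌ ClCH2COO- + H+
Ka = 10^(−2.89) = 1.29 × 10^-3
From the ICE table, Ka = [H+]²/(0.00511 − [H+]) = 1.29 × 10^-3.
The 5% rule fails; solving [H+]² + Ka·[H+] − Ka·C₀ = 0 exactly:
[H+] = (−Ka + √(Ka² + 4·Ka·C₀))/2 = 2.00 × 10^-3 M
pH = −log[H+] = −log(2.00 × 10^-3) = 2.70

pH = 2.70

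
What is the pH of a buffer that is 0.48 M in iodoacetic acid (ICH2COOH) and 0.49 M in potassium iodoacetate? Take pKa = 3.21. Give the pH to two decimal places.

pH = 3.22

Henderson–Hasselbalch: pH = pKa + log([ICH2COO-]/[ICH2COOH]) = 3.21 + log(0.49/0.48)
pH = 3.21 + (+0.009) = 3.22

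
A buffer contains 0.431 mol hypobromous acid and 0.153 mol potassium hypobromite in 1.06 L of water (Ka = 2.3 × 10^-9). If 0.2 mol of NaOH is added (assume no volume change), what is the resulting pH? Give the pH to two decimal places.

After neutralization: n(HOBr) = 0.231 mol, n(OBr-) = 0.353 mol.
pKa = −log(2.3 × 10^-9) = 8.638
Henderson–Hasselbalch with mole ratio 0.353/0.231: pH = 8.638 + (+0.184)

pH = 8.82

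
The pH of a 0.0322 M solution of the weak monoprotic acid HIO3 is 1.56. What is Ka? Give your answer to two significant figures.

[H+] = 10^(-1.56) = 2.75 × 10^-2 M
At equilibrium [HA] = 0.0322 − 2.75 × 10^-2 = 4.70 × 10^-3 M
Ka = [H+][A-]/[HA] = (2.75 × 10^-2)² / 4.70 × 10^-3 = 1.6 × 10^-1

Ka = 1.6 × 10^-1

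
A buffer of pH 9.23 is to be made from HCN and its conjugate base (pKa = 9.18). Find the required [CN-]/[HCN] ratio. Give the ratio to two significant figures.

pH = pKa + log(r) ⇒ log(r) = 9.23 − 9.18 = +0.05
r = [CN-]/[HCN] = 10^(+0.05) = 1.12

ratio = 1.1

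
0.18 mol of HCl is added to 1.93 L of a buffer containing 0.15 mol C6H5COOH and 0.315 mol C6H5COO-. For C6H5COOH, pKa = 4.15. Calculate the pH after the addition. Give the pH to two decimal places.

After neutralization: n(C6H5COOH) = 0.33 mol, n(C6H5COO-) = 0.135 mol.
Henderson–Hasselbalch with mole ratio 0.135/0.33: pH = 4.15 + (-0.388)

pH = 3.76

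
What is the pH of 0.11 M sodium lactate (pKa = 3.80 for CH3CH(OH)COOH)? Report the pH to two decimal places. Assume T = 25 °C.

CH3CH(OH)COO- is the conjugate base of the weak acid CH3CH(OH)COOH.
Ka = 10^(−3.80) = 1.58 × 10^-4
Kb = Kw/Ka = 1.0×10^-14 / 1.58 × 10^-4 = 6.33 × 10^-11
Kb = x²/(0.11 − x) = 6.33 × 10^-11
Neglecting x in the denominator: x = √(6.33 × 10^-11 × 0.11) = 2.64 × 10^-6 M
Check: 0.0024% ionized — well under 5%, approximation valid.
pOH = 5.58, so pH = 14.00 − pOH = 8.42

pH = 8.42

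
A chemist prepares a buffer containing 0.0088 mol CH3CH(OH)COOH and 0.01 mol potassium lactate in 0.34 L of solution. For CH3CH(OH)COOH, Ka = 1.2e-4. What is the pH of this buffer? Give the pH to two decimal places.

pKa = −log(1.2 × 10^-4) = 3.921
pH = pKa + log([A⁻]/[HA]) = 3.921 + log(0.01/0.0088)
pH = 3.921 + (+0.056) = 3.98

pH = 3.98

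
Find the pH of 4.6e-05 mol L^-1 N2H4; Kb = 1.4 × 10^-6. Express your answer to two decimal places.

pH = 8.87

N2H4 + H2O ⇌ N2H5+ + OH-
Kb = x²/(4.6e-05 − x) = 1.4 × 10^-6
x is not negligible relative to C₀; solve x² + 1.4e-06·x − 6.44e-11 = 0.
x = [−1.4e-06 + √(1.4e-06² + 2.58e-10)]/2 = 7.36 × 10^-6 M
pOH = 5.13, so pH = 14.00 − pOH = 8.87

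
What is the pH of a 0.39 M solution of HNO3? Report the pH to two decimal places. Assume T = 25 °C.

HNO3 is a strong acid and dissociates completely, so [H+] = 0.39 M.
pH = -log(0.39) = 0.41

pH = 0.41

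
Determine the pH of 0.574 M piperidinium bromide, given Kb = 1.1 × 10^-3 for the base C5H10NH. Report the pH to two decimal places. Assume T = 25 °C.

C5H10NH2+ is the conjugate acid of the weak base C5H10NH.
Ka = Kw/Kb = 1.0×10^-14 / 1.1 × 10^-3 = 9.09 × 10^-12
Ka = x²/(0.574 − x) = 9.09 × 10^-12
Since Ka ≪ C₀, x ≈ √(Ka·C₀) = 2.28 × 10^-6 M.
(x/C₀ = 0.0004% < 5%, so the approximation holds.)
pH = −log[H+] = −log(2.28 × 10^-6) = 5.64

pH = 5.64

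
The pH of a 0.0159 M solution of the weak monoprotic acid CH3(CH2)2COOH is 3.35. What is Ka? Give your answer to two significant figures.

[H+] = 10^(-3.35) = 4.47 × 10^-4 M
At equilibrium [HA] = 0.0159 − 4.47 × 10^-4 = 1.55 × 10^-2 M
Ka = [H+][A-]/[HA] = (4.47 × 10^-4)² / 1.55 × 10^-2 = 1.3 × 10^-5

Ka = 1.3 × 10^-5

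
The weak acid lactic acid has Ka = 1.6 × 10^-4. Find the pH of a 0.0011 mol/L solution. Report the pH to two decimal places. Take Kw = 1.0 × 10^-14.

CH3CH(OH)COOH ⇌ CH3CH(OH)COO- + H+
From the ICE table, Ka = [H+]²/(0.0011 − [H+]) = 1.6 × 10^-4.
[H+] is not negligible relative to C₀; solve [H+]² + 0.00016·[H+] − 1.76e-07 = 0.
[H+] = (−Ka + √(Ka² + 4·Ka·C₀))/2 = 3.47 × 10^-4 M
pH = −log[H+] = −log(3.47 × 10^-4) = 3.46

pH = 3.46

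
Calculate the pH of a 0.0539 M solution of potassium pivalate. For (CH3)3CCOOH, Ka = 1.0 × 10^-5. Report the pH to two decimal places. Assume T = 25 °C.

pH = 8.87

(CH3)3CCOO- is the conjugate base of the weak acid (CH3)3CCOOH.
Kb = Kw/Ka = 1.0×10^-14 / 1.0 × 10^-5 = 1.00 × 10^-9
From the ICE table, Kb = x²/(0.0539 − x) = 1.00 × 10^-9.
Since Kb ≪ C₀, x ≈ √(Kb·C₀) = 7.34 × 10^-6 M.
(x/C₀ = 0.014% < 5%, so the approximation holds.)
pOH = 5.13, so pH = 14.00 − pOH = 8.87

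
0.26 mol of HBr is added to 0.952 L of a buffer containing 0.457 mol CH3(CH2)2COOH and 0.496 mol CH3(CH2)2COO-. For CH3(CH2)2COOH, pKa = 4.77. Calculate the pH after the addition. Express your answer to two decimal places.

pH = 4.29

After neutralization: n(CH3(CH2)2COOH) = 0.717 mol, n(CH3(CH2)2COO-) = 0.236 mol.
pH = pKa + log(n_CH3(CH2)2COO-/n_CH3(CH2)2COOH) = 4.77 + log(0.236/0.717) = 4.77 + (-0.483)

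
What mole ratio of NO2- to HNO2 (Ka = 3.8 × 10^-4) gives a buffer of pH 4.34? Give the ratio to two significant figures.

pKa = -log(3.8 × 10^-4) = 3.420
pH = pKa + log(r) ⇒ log(r) = 4.34 − 3.420 = +0.920
r = [NO2-]/[HNO2] = 10^(+0.920) = 8.32

ratio = 8.3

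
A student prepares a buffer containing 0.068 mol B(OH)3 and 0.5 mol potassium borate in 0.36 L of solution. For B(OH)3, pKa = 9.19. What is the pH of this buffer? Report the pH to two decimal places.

pH = 10.06

pH = pKa + log([A⁻]/[HA]) = 9.19 + log(0.5/0.068)
pH = 9.19 + (+0.866) = 10.06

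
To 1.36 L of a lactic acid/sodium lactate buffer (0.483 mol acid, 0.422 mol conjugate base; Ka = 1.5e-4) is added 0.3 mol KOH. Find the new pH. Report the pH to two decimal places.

pH = 4.42

OH- converts CH3CH(OH)COOH to CH3CH(OH)COO-: CH3CH(OH)COOH → 0.183 mol, CH3CH(OH)COO- → 0.722 mol.
pKa = −log(1.5 × 10^-4) = 3.824
pH = pKa + log([A⁻]/[HA]) = 3.824 + log(0.722/0.183) = 3.824 +0.596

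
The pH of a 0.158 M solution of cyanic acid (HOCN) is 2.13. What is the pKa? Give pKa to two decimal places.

pKa = 3.44

[H+] = 10^(-2.13) = 7.41 × 10^-3 M
At equilibrium [HA] = 0.158 − 7.41 × 10^-3 = 1.51 × 10^-1 M
Ka = [H+][A-]/[HA] = (7.41 × 10^-3)² / 1.51 × 10^-1 = 3.64 × 10^-4
pKa = -log(3.64 × 10^-4) = 3.44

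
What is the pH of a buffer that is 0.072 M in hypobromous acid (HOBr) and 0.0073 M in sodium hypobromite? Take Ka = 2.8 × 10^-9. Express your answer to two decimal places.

pKa = −log(2.8 × 10^-9) = 8.553
Using pH = pKa + log([base]/[acid]) with [base]/[acid] = 0.0073/0.072:
pH = 8.553 + (-0.994) = 7.56

pH = 7.56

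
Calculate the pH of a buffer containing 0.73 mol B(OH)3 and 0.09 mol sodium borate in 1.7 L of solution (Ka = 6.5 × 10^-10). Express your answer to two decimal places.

pH = 8.28

pKa = −log(6.5 × 10^-10) = 9.187
pH = pKa + log([A⁻]/[HA]) = 9.187 + log(0.09/0.73)
pH = 9.187 + (-0.909) = 8.28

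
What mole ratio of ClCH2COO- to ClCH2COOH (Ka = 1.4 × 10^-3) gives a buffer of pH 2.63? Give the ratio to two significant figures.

pKa = -log(1.4 × 10^-3) = 2.854
pH = pKa + log(r) ⇒ log(r) = 2.63 − 2.854 = -0.224
r = [ClCH2COO-]/[ClCH2COOH] = 10^(-0.224) = 0.597

ratio = 0.60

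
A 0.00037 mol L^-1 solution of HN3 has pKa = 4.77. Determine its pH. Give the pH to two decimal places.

HN3 ⇌ N3- + H+
Ka = 10^(−4.77) = 1.70 × 10^-5
Ka = [H+]²/(0.00037 − [H+]) = 1.70 × 10^-5
Here C₀/Ka ≈ 21.8, so the small-[H+] approximation fails. Use the quadratic:
[H+] = [−1.7e-05 + √(1.7e-05² + 2.52e-08)]/2 = 7.13 × 10^-5 M
pH = −log[H+] = −log(7.13 × 10^-5) = 4.15

pH = 4.15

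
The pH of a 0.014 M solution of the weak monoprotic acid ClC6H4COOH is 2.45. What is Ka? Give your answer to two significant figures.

[H+] = 10^(-2.45) = 3.55 × 10^-3 M
At equilibrium [HA] = 0.014 − 3.55 × 10^-3 = 1.05 × 10^-2 M
Ka = [H+][A-]/[HA] = (3.55 × 10^-3)² / 1.05 × 10^-2 = 1.2 × 10^-3

Ka = 1.2 × 10^-3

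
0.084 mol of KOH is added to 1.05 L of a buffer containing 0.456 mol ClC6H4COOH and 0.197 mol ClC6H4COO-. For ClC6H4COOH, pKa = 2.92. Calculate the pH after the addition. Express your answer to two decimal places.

OH- converts ClC6H4COOH to ClC6H4COO-: ClC6H4COOH → 0.372 mol, ClC6H4COO- → 0.281 mol.
pH = pKa + log([A⁻]/[HA]) = 2.92 + log(0.281/0.372) = 2.92 -0.122

pH = 2.80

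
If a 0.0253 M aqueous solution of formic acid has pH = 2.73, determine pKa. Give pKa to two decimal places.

[H+] = 10^(-2.73) = 1.86 × 10^-3 M
At equilibrium [HA] = 0.0253 − 1.86 × 10^-3 = 2.34 × 10^-2 M
Ka = [H+][A-]/[HA] = (1.86 × 10^-3)² / 2.34 × 10^-2 = 1.48 × 10^-4
pKa = -log(1.48 × 10^-4) = 3.83

pKa = 3.83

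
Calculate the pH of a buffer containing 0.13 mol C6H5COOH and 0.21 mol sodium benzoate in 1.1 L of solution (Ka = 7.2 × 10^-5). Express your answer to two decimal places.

pKa = −log(7.2 × 10^-5) = 4.143
Henderson–Hasselbalch: pH = pKa + log([C6H5COO-]/[C6H5COOH]) = 4.143 + log(0.21/0.13)
pH = 4.143 + (+0.208) = 4.35

pH = 4.35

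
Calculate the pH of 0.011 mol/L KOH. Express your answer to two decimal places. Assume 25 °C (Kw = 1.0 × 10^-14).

KOH is a strong base; [OH-] = 0.011 M.
pOH = -log(0.011) = 1.96
pH = 14.00 - 1.96 = 12.04

pH = 12.04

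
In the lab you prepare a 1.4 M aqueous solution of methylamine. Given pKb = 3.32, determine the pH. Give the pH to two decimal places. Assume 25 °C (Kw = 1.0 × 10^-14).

CH3NH2 + H2O ⇌ CH3NH3+ + OH-
Kb = 10^(−3.32) = 4.79 × 10^-4
From the ICE table, Kb = [OH-]²/(1.4 − [OH-]) = 4.79 × 10^-4.
Since Kb ≪ C₀, [OH-] ≈ √(Kb·C₀) = 2.59 × 10^-2 M.
pOH = −log(2.59 × 10^-2) = 1.59; pH = 14.00 − 1.59 = 12.41

pH = 12.41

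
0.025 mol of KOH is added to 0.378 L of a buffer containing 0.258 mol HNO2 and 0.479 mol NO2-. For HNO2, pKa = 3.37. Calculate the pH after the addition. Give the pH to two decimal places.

pH = 3.71

After neutralization: n(HNO2) = 0.233 mol, n(NO2-) = 0.504 mol.
Henderson–Hasselbalch with mole ratio 0.504/0.233: pH = 3.37 + (+0.335)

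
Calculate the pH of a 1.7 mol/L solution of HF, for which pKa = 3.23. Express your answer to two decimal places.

pH = 1.50

HF ⇌ F- + H+
Ka = 10^(−3.23) = 5.89 × 10^-4
Let x = [H+] at equilibrium. Ka = x²/(1.7 − x).
Neglecting x in the denominator: x = √(5.89 × 10^-4 × 1.7) = 3.16 × 10^-2 M
(x/C₀ = 1.9% < 5%, so the approximation holds.)
pH = −log(3.16 × 10^-2) = 1.50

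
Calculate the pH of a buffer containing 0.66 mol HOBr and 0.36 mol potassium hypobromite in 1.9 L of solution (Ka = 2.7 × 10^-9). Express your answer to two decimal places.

pKa = −log(2.7 × 10^-9) = 8.569
Using pH = pKa + log([base]/[acid]) with [base]/[acid] = 0.36/0.66:
pH = 8.569 + (-0.263) = 8.31

pH = 8.31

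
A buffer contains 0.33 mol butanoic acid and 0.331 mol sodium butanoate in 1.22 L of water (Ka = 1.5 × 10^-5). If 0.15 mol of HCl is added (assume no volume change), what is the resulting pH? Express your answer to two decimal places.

pH = 4.40

Added H+ converts CH3(CH2)2COO- to CH3(CH2)2COOH: CH3(CH2)2COOH → 0.48 mol, CH3(CH2)2COO- → 0.181 mol.
pKa = −log(1.5 × 10^-5) = 4.824
pH = pKa + log([A⁻]/[HA]) = 4.824 + log(0.181/0.48) = 4.824 -0.424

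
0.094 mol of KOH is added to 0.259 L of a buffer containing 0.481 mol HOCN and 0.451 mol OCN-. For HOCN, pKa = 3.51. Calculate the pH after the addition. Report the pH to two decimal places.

pH = 3.66

OH- converts HOCN to OCN-: HOCN → 0.387 mol, OCN- → 0.545 mol.
pH = pKa + log(n_OCN-/n_HOCN) = 3.51 + log(0.545/0.387) = 3.51 + (+0.149)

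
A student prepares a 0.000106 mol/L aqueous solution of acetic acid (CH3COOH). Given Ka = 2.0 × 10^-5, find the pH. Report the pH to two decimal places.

pH = 4.43

CH3COOH ⇌ CH3COO- + H+
Ka = [H+]²/(0.000106 − [H+]) = 2.0 × 10^-5
The 5% rule fails; solving [H+]² + Ka·[H+] − Ka·C₀ = 0 exactly:
[H+] = (−Ka + √(Ka² + 4·Ka·C₀))/2 = 3.71 × 10^-5 M
pH = −log[H+] = −log(3.71 × 10^-5) = 4.43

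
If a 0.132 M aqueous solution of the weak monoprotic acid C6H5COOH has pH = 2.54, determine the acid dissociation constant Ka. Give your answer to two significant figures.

[H+] = 10^(-2.54) = 2.88 × 10^-3 M
At equilibrium [HA] = 0.132 − 2.88 × 10^-3 = 1.29 × 10^-1 M
Ka = [H+][A-]/[HA] = (2.88 × 10^-3)² / 1.29 × 10^-1 = 6.4 × 10^-5

Ka = 6.4 × 10^-5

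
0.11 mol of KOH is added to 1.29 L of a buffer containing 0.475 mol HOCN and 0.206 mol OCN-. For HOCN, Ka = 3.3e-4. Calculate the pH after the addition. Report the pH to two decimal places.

OH- converts HOCN to OCN-: HOCN → 0.365 mol, OCN- → 0.316 mol.
pKa = −log(3.3 × 10^-4) = 3.481
Henderson–Hasselbalch with mole ratio 0.316/0.365: pH = 3.481 + (-0.063)

pH = 3.42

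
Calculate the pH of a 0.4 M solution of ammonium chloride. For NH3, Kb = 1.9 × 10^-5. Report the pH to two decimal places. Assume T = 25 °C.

NH4+ is the conjugate acid of the weak base NH3.
Ka = Kw/Kb = 1.0×10^-14 / 1.9 × 10^-5 = 5.26 × 10^-10
Let x = [H+] at equilibrium. Ka = x²/(0.4 − x).
Neglecting x in the denominator: x = √(5.26 × 10^-10 × 0.4) = 1.45 × 10^-5 M
Check: 0.0036% ionized — well under 5%, approximation valid.
pH = −log[H+] = −log(1.45 × 10^-5) = 4.84

pH = 4.84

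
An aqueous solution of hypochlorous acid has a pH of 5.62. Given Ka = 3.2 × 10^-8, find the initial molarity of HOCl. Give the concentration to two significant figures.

[H+] = 10^(-5.62) = 2.40 × 10^-6 M = x
Ka = x²/(C₀ − x) ⇒ C₀ = x + x²/Ka
C₀ = 2.40 × 10^-6 + (2.40 × 10^-6)²/(3.2 × 10^-8) = 1.82 × 10^-4 M

C₀ = 1.8 × 10^-4 M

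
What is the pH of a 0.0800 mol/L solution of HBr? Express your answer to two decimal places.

HBr is a strong acid and dissociates completely, so [H+] = 0.0800 M.
pH = -log(0.08) = 1.10

pH = 1.10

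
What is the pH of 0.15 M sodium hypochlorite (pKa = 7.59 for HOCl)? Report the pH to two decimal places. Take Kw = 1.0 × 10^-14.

pH = 10.38

OCl- is the conjugate base of the weak acid HOCl.
Ka = 10^(−7.59) = 2.57 × 10^-8
Kb = Kw/Ka = 1.0×10^-14 / 2.57 × 10^-8 = 3.89 × 10^-7
From the ICE table, Kb = x²/(0.15 − x) = 3.89 × 10^-7.
Assume x ≪ 0.15: x ≈ √(3.89 × 10^-7 × 0.15) = 2.42 × 10^-4 M
pOH = −log(2.42 × 10^-4) = 3.62; pH = 14.00 − 3.62 = 10.38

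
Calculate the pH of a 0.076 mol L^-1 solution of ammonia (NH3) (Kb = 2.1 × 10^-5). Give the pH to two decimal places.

pH = 11.10

NH3 + H2O ⇌ NH4+ + OH-
From the ICE table, Kb = [OH-]²/(0.076 − [OH-]) = 2.1 × 10^-5.
Since Kb ≪ C₀, [OH-] ≈ √(Kb·C₀) = 1.26 × 10^-3 M.
pOH = 2.90, so pH = 14.00 − pOH = 11.10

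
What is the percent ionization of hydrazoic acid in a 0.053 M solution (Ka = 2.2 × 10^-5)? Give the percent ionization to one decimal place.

HN3 ⇌ N3- + H+; let x = [H+] at equilibrium.
x ≈ √(Ka·C₀) = √(2.2 × 10^-5 × 0.053) = 1.08 × 10^-3 M
% ionization = x/C₀ × 100% = 1.08 × 10^-3/0.053 × 100% = 2.0%

2.0%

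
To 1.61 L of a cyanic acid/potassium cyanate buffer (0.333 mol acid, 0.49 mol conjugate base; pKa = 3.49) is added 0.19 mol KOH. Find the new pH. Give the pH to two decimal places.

After neutralization: n(HOCN) = 0.143 mol, n(OCN-) = 0.68 mol.
Henderson–Hasselbalch with mole ratio 0.68/0.143: pH = 3.49 + (+0.677)

pH = 4.17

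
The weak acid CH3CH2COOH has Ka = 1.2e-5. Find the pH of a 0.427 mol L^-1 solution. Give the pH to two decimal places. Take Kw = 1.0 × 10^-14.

pH = 2.65

CH3CH2COOH ⇌ CH3CH2COO- + H+
From the ICE table, Ka = [H+]²/(0.427 − [H+]) = 1.2 × 10^-5.
Neglecting [H+] in the denominator: [H+] = √(1.2 × 10^-5 × 0.427) = 2.26 × 10^-3 M
pH = −log(2.26 × 10^-3) = 2.65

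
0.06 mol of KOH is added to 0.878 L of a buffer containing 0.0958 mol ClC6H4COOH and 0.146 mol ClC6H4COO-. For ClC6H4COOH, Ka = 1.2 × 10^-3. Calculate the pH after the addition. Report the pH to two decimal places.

pH = 3.68

OH- converts ClC6H4COOH to ClC6H4COO-: ClC6H4COOH → 0.0358 mol, ClC6H4COO- → 0.206 mol.
pKa = −log(1.2 × 10^-3) = 2.921
Henderson–Hasselbalch with mole ratio 0.206/0.0358: pH = 2.921 + (+0.760)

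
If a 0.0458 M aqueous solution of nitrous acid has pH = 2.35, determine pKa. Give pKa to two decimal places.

[H+] = 10^(-2.35) = 4.47 × 10^-3 M
At equilibrium [HA] = 0.0458 − 4.47 × 10^-3 = 4.13 × 10^-2 M
Ka = [H+][A-]/[HA] = (4.47 × 10^-3)² / 4.13 × 10^-2 = 4.84 × 10^-4
pKa = -log(4.84 × 10^-4) = 3.32

pKa = 3.32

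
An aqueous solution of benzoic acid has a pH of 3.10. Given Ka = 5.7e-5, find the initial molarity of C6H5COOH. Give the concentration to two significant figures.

[H+] = 10^(-3.10) = 7.94 × 10^-4 M = x
Ka = x²/(C₀ − x) ⇒ C₀ = x + x²/Ka
C₀ = 7.94 × 10^-4 + (7.94 × 10^-4)²/(5.7 × 10^-5) = 1.19 × 10^-2 M

C₀ = 1.2 × 10^-2 M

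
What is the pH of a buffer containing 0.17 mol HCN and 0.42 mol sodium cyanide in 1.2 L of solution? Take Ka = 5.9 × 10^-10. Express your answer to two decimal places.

pKa = −log(5.9 × 10^-10) = 9.229
Using pH = pKa + log([base]/[acid]) with [base]/[acid] = 0.42/0.17:
pH = 9.229 + (+0.393) = 9.62

pH = 9.62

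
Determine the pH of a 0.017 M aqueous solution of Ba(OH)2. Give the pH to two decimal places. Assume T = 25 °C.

pH = 12.53

Ba(OH)2 is a strong base (each formula unit releases 2 OH-); [OH-] = 0.034 M.
pOH = -log(0.034) = 1.47
pH = 14.00 - 1.47 = 12.53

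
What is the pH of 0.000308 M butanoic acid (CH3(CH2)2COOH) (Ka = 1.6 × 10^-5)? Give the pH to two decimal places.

pH = 4.20

CH3(CH2)2COOH ⇌ CH3(CH2)2COO- + H+
Ka = [H+]²/(0.000308 − [H+]) = 1.6 × 10^-5
Here C₀/Ka ≈ 19.2, so the small-[H+] approximation fails. Use the quadratic:
[H+] = [−1.6e-05 + √(1.6e-05² + 1.97e-08)]/2 = 6.27 × 10^-5 M
pH = −log[H+] = −log(6.27 × 10^-5) = 4.20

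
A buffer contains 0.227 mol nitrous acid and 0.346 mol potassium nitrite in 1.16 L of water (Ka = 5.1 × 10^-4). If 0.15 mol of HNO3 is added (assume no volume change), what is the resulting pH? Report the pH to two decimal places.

After neutralization: n(HNO2) = 0.377 mol, n(NO2-) = 0.196 mol.
pKa = −log(5.1 × 10^-4) = 3.292
Henderson–Hasselbalch with mole ratio 0.196/0.377: pH = 3.292 + (-0.284)

pH = 3.01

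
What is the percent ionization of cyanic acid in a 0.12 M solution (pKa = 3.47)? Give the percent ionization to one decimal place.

HOCN ⇌ OCN- + H+; let x = [H+] at equilibrium.
Ka = 10^(−3.47) = 3.39 × 10^-4
Ka = x²/(C₀ − x); solving the quadratic gives x = 6.21 × 10^-3 M.
Fraction ionized = 6.21 × 10^-3 / 0.12 = 0.0517 → 5.2%

5.2%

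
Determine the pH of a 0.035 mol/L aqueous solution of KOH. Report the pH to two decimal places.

pH = 12.54

KOH is a strong base; [OH-] = 0.035 M.
pOH = -log(0.035) = 1.46
pH = 14.00 - 1.46 = 12.54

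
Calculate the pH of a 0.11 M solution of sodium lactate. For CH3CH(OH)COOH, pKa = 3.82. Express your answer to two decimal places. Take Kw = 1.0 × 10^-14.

pH = 8.43

CH3CH(OH)COO- is the conjugate base of the weak acid CH3CH(OH)COOH.
Ka = 10^(−3.82) = 1.51 × 10^-4
Kb = Kw/Ka = 1.0×10^-14 / 1.51 × 10^-4 = 6.62 × 10^-11
From the ICE table, Kb = [OH-]²/(0.11 − [OH-]) = 6.62 × 10^-11.
Since Kb ≪ C₀, [OH-] ≈ √(Kb·C₀) = 2.70 × 10^-6 M.
pOH = −log(2.70 × 10^-6) = 5.57; pH = 14.00 − 5.57 = 8.43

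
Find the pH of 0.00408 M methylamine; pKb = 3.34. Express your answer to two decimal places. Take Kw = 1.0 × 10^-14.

pH = 11.06

CH3NH2 + H2O ⇌ CH3NH3+ + OH-
Kb = 10^(−3.34) = 4.57 × 10^-4
From the ICE table, Kb = x²/(0.00408 − x) = 4.57 × 10^-4.
x is not negligible relative to C₀; solve x² + 0.000457·x − 1.86e-06 = 0.
x = (−Kb + √(Kb² + 4·Kb·C₀))/2 = 1.16 × 10^-3 M
pOH = 2.94, so pH = 14.00 − pOH = 11.06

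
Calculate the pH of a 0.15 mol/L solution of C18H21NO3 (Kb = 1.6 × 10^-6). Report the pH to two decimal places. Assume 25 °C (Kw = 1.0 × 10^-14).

pH = 10.69

C18H21NO3 + H2O ⇌ C18H22NO3+ + OH-
Kb = x²/(0.15 − x) = 1.6 × 10^-6
Neglecting x in the denominator: x = √(1.6 × 10^-6 × 0.15) = 4.90 × 10^-4 M
Check: 0.33% ionized — well under 5%, approximation valid.
pOH = −log(4.90 × 10^-4) = 3.31; pH = 14.00 − 3.31 = 10.69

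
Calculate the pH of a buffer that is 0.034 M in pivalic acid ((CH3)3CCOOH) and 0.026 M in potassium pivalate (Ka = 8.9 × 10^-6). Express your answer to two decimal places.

pH = 4.93

pKa = −log(8.9 × 10^-6) = 5.051
Henderson–Hasselbalch: pH = pKa + log([(CH3)3CCOO-]/[(CH3)3CCOOH]) = 5.051 + log(0.026/0.034)
pH = 5.051 + (-0.117) = 4.93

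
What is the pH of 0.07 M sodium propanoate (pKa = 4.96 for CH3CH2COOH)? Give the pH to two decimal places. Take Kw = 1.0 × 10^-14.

pH = 8.90

CH3CH2COO- is the conjugate base of the weak acid CH3CH2COOH.
Ka = 10^(−4.96) = 1.10 × 10^-5
Kb = Kw/Ka = 1.0×10^-14 / 1.10 × 10^-5 = 9.09 × 10^-10
From the ICE table, Kb = [OH-]²/(0.07 − [OH-]) = 9.09 × 10^-10.
Since Kb ≪ C₀, [OH-] ≈ √(Kb·C₀) = 7.98 × 10^-6 M.
Check: 0.011% ionized — well under 5%, approximation valid.
pOH = 5.10, so pH = 14.00 − pOH = 8.90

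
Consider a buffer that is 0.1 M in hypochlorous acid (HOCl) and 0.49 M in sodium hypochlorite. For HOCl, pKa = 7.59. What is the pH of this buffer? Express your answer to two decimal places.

pH = 8.28

Using pH = pKa + log([base]/[acid]) with [base]/[acid] = 0.49/0.1:
pH = 7.59 + (+0.690) = 8.28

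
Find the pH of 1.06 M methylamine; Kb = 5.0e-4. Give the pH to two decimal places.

CH3NH2 + H2O ⇌ CH3NH3+ + OH-
Kb = [OH-]²/(1.06 − [OH-]) = 5.0 × 10^-4
Assume [OH-] ≪ 1.06: [OH-] ≈ √(5.0 × 10^-4 × 1.06) = 2.30 × 10^-2 M
pOH = 1.64, so pH = 14.00 − pOH = 12.36

pH = 12.36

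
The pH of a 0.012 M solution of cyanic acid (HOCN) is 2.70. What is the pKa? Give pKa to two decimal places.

[H+] = 10^(-2.70) = 2.00 × 10^-3 M
At equilibrium [HA] = 0.012 − 2.00 × 10^-3 = 1.00 × 10^-2 M
Ka = [H+][A-]/[HA] = (2.00 × 10^-3)² / 1.00 × 10^-2 = 4.00 × 10^-4
pKa = -log(4.00 × 10^-4) = 3.40

pKa = 3.40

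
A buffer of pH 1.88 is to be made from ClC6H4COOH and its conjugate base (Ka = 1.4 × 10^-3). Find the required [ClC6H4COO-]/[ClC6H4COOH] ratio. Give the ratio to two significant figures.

ratio = 0.11

pKa = -log(1.4 × 10^-3) = 2.854
pH = pKa + log(r) ⇒ log(r) = 1.88 − 2.854 = -0.974
r = [ClC6H4COO-]/[ClC6H4COOH] = 10^(-0.974) = 0.106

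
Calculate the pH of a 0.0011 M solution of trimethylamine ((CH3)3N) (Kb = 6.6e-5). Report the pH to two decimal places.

(CH3)3N + H2O ⇌ (CH3)3NH+ + OH-
Kb = x²/(0.0011 − x) = 6.6 × 10^-5
The 5% rule fails; solving x² + Kb·x − Kb·C₀ = 0 exactly:
x = [−6.6e-05 + √(6.6e-05² + 2.9e-07)]/2 = 2.38 × 10^-4 M
pOH = −log(2.38 × 10^-4) = 3.62; pH = 14.00 − 3.62 = 10.38

pH = 10.38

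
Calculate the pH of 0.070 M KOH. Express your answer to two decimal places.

pH = 12.85

KOH is a strong base; [OH-] = 0.07 M.
pOH = -log(0.07) = 1.15
pH = 14.00 - 1.15 = 12.85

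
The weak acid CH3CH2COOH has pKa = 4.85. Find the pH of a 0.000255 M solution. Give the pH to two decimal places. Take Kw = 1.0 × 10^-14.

CH3CH2COOH ⇌ CH3CH2COO- + H+
Ka = 10^(−4.85) = 1.41 × 10^-5
From the ICE table, Ka = [H+]²/(0.000255 − [H+]) = 1.41 × 10^-5.
Here C₀/Ka ≈ 18.1, so the small-[H+] approximation fails. Use the quadratic:
[H+] = (−Ka + √(Ka² + 4·Ka·C₀))/2 = 5.33 × 10^-5 M
pH = −log[H+] = −log(5.33 × 10^-5) = 4.27

pH = 4.27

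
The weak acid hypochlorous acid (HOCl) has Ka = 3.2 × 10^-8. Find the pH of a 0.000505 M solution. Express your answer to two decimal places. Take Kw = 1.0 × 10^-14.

HOCl ⇌ OCl- + H+
Ka = x²/(0.000505 − x) = 3.2 × 10^-8
Assume x ≪ 0.000505: x ≈ √(3.2 × 10^-8 × 0.000505) = 4.02 × 10^-6 M
pH = −log(4.02 × 10^-6) = 5.40

pH = 5.40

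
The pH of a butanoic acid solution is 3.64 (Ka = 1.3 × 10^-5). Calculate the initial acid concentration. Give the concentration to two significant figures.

[H+] = 10^(-3.64) = 2.29 × 10^-4 M = x
Ka = x²/(C₀ − x) ⇒ C₀ = x + x²/Ka
C₀ = 2.29 × 10^-4 + (2.29 × 10^-4)²/(1.3 × 10^-5) = 4.26 × 10^-3 M

C₀ = 4.3 × 10^-3 M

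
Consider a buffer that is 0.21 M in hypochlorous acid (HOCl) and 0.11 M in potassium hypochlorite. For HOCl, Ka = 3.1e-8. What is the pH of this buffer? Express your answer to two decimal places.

pKa = −log(3.1 × 10^-8) = 7.509
Using pH = pKa + log([base]/[acid]) with [base]/[acid] = 0.11/0.21:
pH = 7.509 + (-0.281) = 7.23

pH = 7.23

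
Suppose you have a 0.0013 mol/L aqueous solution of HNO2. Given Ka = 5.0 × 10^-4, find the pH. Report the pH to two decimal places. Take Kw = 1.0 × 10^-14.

pH = 3.23

HNO2 ⇌ NO2- + H+
From the ICE table, Ka = x²/(0.0013 − x) = 5.0 × 10^-4.
The 5% rule fails; solving x² + Ka·x − Ka·C₀ = 0 exactly:
x = [−0.0005 + √(0.0005² + 2.6e-06)]/2 = 5.94 × 10^-4 M
pH = −log(5.94 × 10^-4) = 3.23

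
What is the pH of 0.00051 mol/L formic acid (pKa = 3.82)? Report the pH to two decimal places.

pH = 3.67

HCOOH ⇌ HCOO- + H+
Ka = 10^(−3.82) = 1.51 × 10^-4
Ka = [H+]²/(0.00051 − [H+]) = 1.51 × 10^-4
Here C₀/Ka ≈ 3.38, so the small-[H+] approximation fails. Use the quadratic:
[H+] = [−0.000151 + √(0.000151² + 3.08e-07)]/2 = 2.12 × 10^-4 M
pH = −log(2.12 × 10^-4) = 3.67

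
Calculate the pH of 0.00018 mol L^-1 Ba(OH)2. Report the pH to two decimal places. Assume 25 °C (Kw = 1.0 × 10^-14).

pH = 10.56

Ba(OH)2 is a strong base (each formula unit releases 2 OH-); [OH-] = 0.00036 M.
pOH = -log(0.00036) = 3.44
pH = 14.00 - 3.44 = 10.56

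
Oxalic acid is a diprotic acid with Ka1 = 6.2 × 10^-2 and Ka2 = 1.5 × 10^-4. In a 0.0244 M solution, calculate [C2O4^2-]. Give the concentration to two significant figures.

1.5 × 10^-4 M

First ionization gives [H+] ≈ [HC2O4-] = 1.87 × 10^-2 M.
Second step: Ka2 = [H+][C2O4^2-]/[HC2O4-] ≈ [C2O4^2-] (since [H+] ≈ [HC2O4-]).
So [C2O4^2-] ≈ Ka2.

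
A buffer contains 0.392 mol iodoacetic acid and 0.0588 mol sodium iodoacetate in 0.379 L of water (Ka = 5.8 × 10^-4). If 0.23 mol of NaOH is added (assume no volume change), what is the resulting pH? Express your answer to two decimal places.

pH = 3.49

After neutralization: n(ICH2COOH) = 0.162 mol, n(ICH2COO-) = 0.289 mol.
pKa = −log(5.8 × 10^-4) = 3.237
pH = pKa + log(n_ICH2COO-/n_ICH2COOH) = 3.237 + log(0.289/0.162) = 3.237 + (+0.251)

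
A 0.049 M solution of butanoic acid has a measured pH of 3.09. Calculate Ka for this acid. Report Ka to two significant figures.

[H+] = 10^(-3.09) = 8.13 × 10^-4 M
At equilibrium [HA] = 0.049 − 8.13 × 10^-4 = 4.82 × 10^-2 M
Ka = [H+][A-]/[HA] = (8.13 × 10^-4)² / 4.82 × 10^-2 = 1.4 × 10^-5

Ka = 1.4 × 10^-5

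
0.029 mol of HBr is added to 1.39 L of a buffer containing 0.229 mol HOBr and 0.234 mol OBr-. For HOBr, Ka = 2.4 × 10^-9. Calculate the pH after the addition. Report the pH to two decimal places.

pH = 8.52

After neutralization: n(HOBr) = 0.258 mol, n(OBr-) = 0.205 mol.
pKa = −log(2.4 × 10^-9) = 8.620
Henderson–Hasselbalch with mole ratio 0.205/0.258: pH = 8.620 + (-0.100)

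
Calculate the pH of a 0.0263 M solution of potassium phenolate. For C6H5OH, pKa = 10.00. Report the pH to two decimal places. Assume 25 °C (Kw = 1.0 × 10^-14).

C6H5O- is the conjugate base of the weak acid C6H5OH.
Ka = 10^(−10.00) = 1.00 × 10^-10
Kb = Kw/Ka = 1.0×10^-14 / 1.00 × 10^-10 = 1.00 × 10^-4
Kb = x²/(0.0263 − x) = 1.00 × 10^-4
x is not negligible relative to C₀; solve x² + 0.0001·x − 2.63e-06 = 0.
x = (−Kb + √(Kb² + 4·Kb·C₀))/2 = 1.57 × 10^-3 M
pOH = −log(1.57 × 10^-3) = 2.80; pH = 14.00 − 2.80 = 11.20

pH = 11.20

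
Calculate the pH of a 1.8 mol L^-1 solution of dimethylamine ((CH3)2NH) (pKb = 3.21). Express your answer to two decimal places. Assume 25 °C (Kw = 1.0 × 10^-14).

pH = 12.52

(CH3)2NH + H2O ⇌ (CH3)2NH2+ + OH-
Kb = 10^(−3.21) = 6.17 × 10^-4
From the ICE table, Kb = x²/(1.8 − x) = 6.17 × 10^-4.
Since Kb ≪ C₀, x ≈ √(Kb·C₀) = 3.33 × 10^-2 M.
Check: 1.9% ionized — well under 5%, approximation valid.
pOH = 1.48, so pH = 14.00 − pOH = 12.52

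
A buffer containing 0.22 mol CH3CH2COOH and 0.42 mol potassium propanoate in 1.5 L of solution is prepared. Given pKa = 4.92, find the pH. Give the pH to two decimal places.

pH = 5.20

Henderson–Hasselbalch: pH = pKa + log([CH3CH2COO-]/[CH3CH2COOH]) = 4.92 + log(0.42/0.22)
pH = 4.92 + (+0.281) = 5.20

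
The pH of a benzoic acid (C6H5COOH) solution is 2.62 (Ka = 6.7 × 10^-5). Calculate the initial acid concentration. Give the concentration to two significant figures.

C₀ = 8.8 × 10^-2 M

[H+] = 10^(-2.62) = 2.40 × 10^-3 M = x
Ka = x²/(C₀ − x) ⇒ C₀ = x + x²/Ka
C₀ = 2.40 × 10^-3 + (2.40 × 10^-3)²/(6.7 × 10^-5) = 8.84 × 10^-2 M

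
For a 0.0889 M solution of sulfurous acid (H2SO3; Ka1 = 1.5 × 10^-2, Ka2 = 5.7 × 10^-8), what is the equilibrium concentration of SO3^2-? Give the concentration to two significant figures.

5.7 × 10^-8 M

First ionization gives [H+] ≈ [HSO3-] = 2.98 × 10^-2 M.
Second step: Ka2 = [H+][SO3^2-]/[HSO3-] ≈ [SO3^2-] (since [H+] ≈ [HSO3-]).
So [SO3^2-] ≈ Ka2.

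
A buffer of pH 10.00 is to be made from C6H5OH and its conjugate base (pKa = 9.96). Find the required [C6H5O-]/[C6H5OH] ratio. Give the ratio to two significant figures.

ratio = 1.1

pH = pKa + log(r) ⇒ log(r) = 10.00 − 9.96 = +0.04
r = [C6H5O-]/[C6H5OH] = 10^(+0.04) = 1.1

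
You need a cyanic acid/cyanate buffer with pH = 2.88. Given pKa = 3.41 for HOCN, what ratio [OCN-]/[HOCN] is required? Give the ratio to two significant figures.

ratio = 0.30

pH = pKa + log(r) ⇒ log(r) = 2.88 − 3.41 = -0.53
r = [OCN-]/[HOCN] = 10^(-0.53) = 0.295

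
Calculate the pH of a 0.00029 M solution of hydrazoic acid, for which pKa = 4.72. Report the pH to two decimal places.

pH = 4.18

HN3 ⇌ N3- + H+
Ka = 10^(−4.72) = 1.91 × 10^-5
Let x = [H+] at equilibrium. Ka = x²/(0.00029 − x).
The 5% rule fails; solving x² + Ka·x − Ka·C₀ = 0 exactly:
x = (−Ka + √(Ka² + 4·Ka·C₀))/2 = 6.55 × 10^-5 M
pH = −log(6.55 × 10^-5) = 4.18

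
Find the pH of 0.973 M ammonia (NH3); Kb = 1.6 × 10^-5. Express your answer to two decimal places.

pH = 11.60

NH3 + H2O ⇌ NH4+ + OH-
Let x = [OH-] at equilibrium. Kb = x²/(0.973 − x).
Assume x ≪ 0.973: x ≈ √(1.6 × 10^-5 × 0.973) = 3.95 × 10^-3 M
Check: 0.41% ionized — well under 5%, approximation valid.
pOH = 2.40, so pH = 14.00 − pOH = 11.60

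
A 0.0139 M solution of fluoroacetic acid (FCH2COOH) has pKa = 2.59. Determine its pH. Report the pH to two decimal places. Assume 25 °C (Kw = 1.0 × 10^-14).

pH = 2.32

FCH2COOH ⇌ FCH2COO- + H+
Ka = 10^(−2.59) = 2.57 × 10^-3
From the ICE table, Ka = x²/(0.0139 − x) = 2.57 × 10^-3.
x is not negligible relative to C₀; solve x² + 0.00257·x − 3.57e-05 = 0.
x = (−Ka + √(Ka² + 4·Ka·C₀))/2 = 4.83 × 10^-3 M
pH = −log[H+] = −log(4.83 × 10^-3) = 2.32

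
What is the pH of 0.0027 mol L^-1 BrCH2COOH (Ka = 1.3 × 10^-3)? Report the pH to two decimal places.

BrCH2COOH ⇌ BrCH2COO- + H+
From the ICE table, Ka = [H+]²/(0.0027 − [H+]) = 1.3 × 10^-3.
[H+] is not negligible relative to C₀; solve [H+]² + 0.0013·[H+] − 3.51e-06 = 0.
[H+] = (−Ka + √(Ka² + 4·Ka·C₀))/2 = 1.33 × 10^-3 M
pH = −log[H+] = −log(1.33 × 10^-3) = 2.88

pH = 2.88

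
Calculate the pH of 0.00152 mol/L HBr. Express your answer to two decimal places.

HBr is a strong acid and dissociates completely, so [H+] = 0.00152 M.
pH = -log(0.00152) = 2.82

pH = 2.82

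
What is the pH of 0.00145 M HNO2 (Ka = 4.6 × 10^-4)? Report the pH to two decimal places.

pH = 3.21

HNO2 ⇌ NO2- + H+
Ka = x²/(0.00145 − x) = 4.6 × 10^-4
Here C₀/Ka ≈ 3.15, so the small-x approximation fails. Use the quadratic:
x = (−Ka + √(Ka² + 4·Ka·C₀))/2 = 6.18 × 10^-4 M
pH = −log[H+] = −log(6.18 × 10^-4) = 3.21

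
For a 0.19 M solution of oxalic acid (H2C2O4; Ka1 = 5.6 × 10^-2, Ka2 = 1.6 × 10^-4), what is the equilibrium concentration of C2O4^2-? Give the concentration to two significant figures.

1.6 × 10^-4 M

First ionization gives [H+] ≈ [HC2O4-] = 7.89 × 10^-2 M.
Second step: Ka2 = [H+][C2O4^2-]/[HC2O4-] ≈ [C2O4^2-] (since [H+] ≈ [HC2O4-]).
So [C2O4^2-] ≈ Ka2.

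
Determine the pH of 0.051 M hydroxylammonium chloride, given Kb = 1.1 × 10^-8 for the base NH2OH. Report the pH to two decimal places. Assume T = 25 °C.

pH = 3.67

NH3OH+ is the conjugate acid of the weak base NH2OH.
Ka = Kw/Kb = 1.0×10^-14 / 1.1 × 10^-8 = 9.09 × 10^-7
Let x = [H+] at equilibrium. Ka = x²/(0.051 − x).
Neglecting x in the denominator: x = √(9.09 × 10^-7 × 0.051) = 2.15 × 10^-4 M
(x/C₀ = 0.42% < 5%, so the approximation holds.)
pH = −log[H+] = −log(2.15 × 10^-4) = 3.67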